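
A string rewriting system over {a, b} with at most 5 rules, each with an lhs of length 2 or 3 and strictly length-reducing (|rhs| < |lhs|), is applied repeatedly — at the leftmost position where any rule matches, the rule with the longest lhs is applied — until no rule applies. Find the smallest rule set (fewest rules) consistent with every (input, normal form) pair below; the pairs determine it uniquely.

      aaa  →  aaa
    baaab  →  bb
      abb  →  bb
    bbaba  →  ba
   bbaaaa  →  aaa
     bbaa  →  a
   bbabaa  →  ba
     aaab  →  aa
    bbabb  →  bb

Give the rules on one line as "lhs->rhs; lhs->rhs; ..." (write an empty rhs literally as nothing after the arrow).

aab->a; ab->b; baa->ba; bba->

  | aaa
  | baaab => baab => bab => bb
  | abb => bb
  | bbaba => ba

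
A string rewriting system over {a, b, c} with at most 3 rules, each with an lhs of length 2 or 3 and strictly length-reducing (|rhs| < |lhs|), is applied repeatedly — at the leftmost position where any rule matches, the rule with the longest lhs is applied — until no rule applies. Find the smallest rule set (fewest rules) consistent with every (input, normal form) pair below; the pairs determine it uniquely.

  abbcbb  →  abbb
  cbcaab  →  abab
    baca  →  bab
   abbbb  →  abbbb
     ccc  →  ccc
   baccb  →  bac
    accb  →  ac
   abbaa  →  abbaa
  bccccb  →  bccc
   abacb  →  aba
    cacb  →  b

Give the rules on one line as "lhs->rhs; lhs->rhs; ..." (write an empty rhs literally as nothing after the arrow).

  | abbcbb => abbb
  | cbcaab => acaab => abab
  | baca => bab
  | abbbb

ca->b; cb->; cbc->ac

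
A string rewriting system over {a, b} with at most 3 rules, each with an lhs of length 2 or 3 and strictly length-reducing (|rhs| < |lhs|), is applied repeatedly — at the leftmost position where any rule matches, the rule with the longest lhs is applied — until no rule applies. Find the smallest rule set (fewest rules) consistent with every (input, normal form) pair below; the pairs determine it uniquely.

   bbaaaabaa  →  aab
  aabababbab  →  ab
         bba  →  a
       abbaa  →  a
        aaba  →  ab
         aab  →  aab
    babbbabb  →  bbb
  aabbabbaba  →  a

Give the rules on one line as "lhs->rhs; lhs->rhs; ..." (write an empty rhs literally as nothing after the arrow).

aba->b; ba->a

  | bbaaaabaa => baaaabaa => aaaabaa => aaaba => aab
  | aabababbab => abbabbab => ababbab => bbbab => bbab => bab => ab
  | bba => ba => a
  | abbaa => abaa => ba => a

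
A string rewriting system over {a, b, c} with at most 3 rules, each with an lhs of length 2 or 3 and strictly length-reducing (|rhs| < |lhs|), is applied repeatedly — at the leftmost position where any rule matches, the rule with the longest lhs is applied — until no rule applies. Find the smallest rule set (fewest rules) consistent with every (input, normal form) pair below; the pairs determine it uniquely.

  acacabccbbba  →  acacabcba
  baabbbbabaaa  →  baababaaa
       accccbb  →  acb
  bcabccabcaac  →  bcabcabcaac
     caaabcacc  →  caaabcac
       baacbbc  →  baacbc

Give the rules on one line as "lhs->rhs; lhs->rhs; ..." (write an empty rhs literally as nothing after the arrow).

bb->b; cc->c

  | acacabccbbba => acacabcbbba => acacabcbba => acacabcba
  | baabbbbabaaa => baabbbabaaa => baabbabaaa => baababaaa
  | accccbb => acccbb => accbb => acbb => acb
  | bcabccabcaac => bcabcabcaac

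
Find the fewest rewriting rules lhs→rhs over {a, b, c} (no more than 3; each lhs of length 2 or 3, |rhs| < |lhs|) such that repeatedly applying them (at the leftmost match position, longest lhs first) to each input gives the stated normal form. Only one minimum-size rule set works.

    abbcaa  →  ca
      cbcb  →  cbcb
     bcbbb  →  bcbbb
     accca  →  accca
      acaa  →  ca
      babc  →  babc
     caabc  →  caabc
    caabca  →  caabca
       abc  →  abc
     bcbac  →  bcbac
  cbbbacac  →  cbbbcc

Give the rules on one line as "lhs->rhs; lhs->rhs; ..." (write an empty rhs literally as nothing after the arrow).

abb->a; aca->c

  | abbcaa => acaa => ca
  | cbcb
  | bcbbb
  | accca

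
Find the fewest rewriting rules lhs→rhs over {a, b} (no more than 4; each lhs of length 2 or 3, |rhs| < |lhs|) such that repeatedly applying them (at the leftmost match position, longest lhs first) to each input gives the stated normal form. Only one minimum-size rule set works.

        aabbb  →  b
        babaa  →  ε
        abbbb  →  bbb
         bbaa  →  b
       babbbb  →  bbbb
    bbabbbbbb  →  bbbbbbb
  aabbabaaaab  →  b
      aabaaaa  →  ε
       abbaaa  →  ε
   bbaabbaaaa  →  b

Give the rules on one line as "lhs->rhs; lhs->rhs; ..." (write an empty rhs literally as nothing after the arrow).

  | aabbb => abb => b
  | babaa => baa => ab => ε
  | abbbb => bbb
  | bbaa => bab => b

ab->; aba->ba; ba->; baa->ab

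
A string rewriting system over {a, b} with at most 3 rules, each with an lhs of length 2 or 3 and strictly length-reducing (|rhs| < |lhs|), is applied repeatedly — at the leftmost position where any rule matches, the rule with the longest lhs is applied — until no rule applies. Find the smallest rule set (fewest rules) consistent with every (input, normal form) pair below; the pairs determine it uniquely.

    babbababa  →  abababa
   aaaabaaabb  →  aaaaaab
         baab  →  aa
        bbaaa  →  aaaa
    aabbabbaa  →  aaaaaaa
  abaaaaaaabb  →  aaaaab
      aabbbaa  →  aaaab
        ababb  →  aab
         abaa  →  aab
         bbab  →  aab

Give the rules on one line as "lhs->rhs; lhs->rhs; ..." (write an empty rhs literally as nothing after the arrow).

  | babbababa => baaababa => abababa
  | aaaabaaabb => aaaaababb => aaaaabaa => aaaaaab
  | baab => abb => aa
  | bbaaa => aaaa

baa->ab; bb->a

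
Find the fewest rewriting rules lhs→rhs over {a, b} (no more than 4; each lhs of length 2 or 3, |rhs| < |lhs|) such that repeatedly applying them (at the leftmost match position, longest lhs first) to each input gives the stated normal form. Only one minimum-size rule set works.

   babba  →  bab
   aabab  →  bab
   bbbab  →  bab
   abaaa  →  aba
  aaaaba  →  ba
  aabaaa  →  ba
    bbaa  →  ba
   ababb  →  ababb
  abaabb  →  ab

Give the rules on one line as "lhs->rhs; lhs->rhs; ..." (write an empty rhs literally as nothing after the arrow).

  | babba => bab
  | aabab => bab
  | bbbab => bab
  | abaaa => aba

aa->; bba->b; bbb->b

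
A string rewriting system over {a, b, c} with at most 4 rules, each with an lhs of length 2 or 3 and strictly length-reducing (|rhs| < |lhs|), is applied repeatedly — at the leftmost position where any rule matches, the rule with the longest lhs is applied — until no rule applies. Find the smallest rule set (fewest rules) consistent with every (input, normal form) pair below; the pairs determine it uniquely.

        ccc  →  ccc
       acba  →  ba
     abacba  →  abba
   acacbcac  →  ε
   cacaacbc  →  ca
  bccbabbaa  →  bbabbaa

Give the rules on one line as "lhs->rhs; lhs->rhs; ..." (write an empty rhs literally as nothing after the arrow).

ac->; bc->; bcc->b

  | ccc
  | acba => ba
  | abacba => abba
  | acacbcac => acbcac => bcac => ac => ε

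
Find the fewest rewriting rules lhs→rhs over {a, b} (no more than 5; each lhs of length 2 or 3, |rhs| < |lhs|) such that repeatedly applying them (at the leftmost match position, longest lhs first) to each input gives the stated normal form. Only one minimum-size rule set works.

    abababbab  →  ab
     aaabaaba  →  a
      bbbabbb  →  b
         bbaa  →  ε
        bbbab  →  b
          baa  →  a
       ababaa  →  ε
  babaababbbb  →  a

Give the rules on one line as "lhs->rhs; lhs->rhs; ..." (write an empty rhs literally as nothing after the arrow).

  | abababbab => ababbab => abbab => aab => ab
  | aaabaaba => abaaba => aaba => aba => a
  | bbbabbb => babbb => bbb => b
  | bbaa => aa => ε

aa->; aab->ab; ba->; bb->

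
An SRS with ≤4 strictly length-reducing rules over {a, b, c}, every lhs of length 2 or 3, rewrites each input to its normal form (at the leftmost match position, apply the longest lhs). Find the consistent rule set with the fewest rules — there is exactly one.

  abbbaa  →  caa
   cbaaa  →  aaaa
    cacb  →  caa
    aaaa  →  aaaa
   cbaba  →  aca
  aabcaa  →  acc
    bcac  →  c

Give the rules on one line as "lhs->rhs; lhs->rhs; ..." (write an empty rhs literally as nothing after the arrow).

ab->c; bca->; cb->a; cca->cc

  | abbbaa => cbbaa => abaa => caa
  | cbaaa => aaaa
  | cacb => caa
  | aaaa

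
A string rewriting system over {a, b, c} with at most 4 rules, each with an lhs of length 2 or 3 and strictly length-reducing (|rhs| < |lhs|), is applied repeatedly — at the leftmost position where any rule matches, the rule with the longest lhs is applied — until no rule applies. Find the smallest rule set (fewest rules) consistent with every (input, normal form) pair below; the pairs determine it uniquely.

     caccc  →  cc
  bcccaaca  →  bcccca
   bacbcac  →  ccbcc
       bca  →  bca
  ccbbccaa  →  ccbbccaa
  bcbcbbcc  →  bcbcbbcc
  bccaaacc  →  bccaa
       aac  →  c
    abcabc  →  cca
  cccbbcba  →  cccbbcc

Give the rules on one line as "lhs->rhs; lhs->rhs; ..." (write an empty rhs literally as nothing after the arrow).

abc->ca; ac->c; acc->; ba->c

  | caccc => cc
  | bcccaaca => bcccaca => bcccca
  | bacbcac => ccbcac => ccbcc
  | bca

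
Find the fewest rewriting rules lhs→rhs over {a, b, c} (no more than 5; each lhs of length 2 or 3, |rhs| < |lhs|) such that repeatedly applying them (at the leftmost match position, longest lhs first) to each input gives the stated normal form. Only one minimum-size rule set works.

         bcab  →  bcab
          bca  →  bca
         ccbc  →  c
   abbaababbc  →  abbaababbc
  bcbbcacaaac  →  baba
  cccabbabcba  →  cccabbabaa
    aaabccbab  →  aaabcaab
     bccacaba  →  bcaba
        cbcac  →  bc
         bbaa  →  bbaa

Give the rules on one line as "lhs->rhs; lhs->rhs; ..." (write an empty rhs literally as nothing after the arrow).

aac->; ac->; aca->b; cb->a

  | bcab
  | bca
  | ccbc => cac => c
  | abbaababbc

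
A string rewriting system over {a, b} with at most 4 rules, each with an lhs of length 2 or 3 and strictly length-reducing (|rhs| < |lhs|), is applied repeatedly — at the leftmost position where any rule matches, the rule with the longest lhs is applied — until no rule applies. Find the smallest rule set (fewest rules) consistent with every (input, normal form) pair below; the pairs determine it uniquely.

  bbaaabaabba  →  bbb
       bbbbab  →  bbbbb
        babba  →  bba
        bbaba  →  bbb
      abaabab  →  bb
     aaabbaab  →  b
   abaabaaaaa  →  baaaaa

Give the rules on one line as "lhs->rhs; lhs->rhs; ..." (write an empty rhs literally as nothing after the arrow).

ab->b; aba->ab; abb->b

  | bbaaabaabba => bbaaababba => bbaaabbba => bbaabba => bbaba => bbab => bbb
  | bbbbab => bbbbb
  | babba => bba
  | bbaba => bbab => bbb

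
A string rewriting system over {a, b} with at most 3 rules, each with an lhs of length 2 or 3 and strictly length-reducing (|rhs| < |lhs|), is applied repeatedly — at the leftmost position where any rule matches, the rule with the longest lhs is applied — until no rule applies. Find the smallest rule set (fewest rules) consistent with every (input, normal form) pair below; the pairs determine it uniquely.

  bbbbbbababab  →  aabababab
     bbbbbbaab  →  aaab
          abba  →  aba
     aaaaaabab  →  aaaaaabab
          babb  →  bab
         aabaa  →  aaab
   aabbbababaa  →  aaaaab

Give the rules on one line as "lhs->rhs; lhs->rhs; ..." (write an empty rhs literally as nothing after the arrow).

  | bbbbbbababab => abbbbababab => aabbababab => aabababab
  | bbbbbbaab => abbbbaab => aabbaab => aabaab => aaabb => aaab
  | abba => aba
  | aaaaaabab

baa->ab; bb->b; bbb->ab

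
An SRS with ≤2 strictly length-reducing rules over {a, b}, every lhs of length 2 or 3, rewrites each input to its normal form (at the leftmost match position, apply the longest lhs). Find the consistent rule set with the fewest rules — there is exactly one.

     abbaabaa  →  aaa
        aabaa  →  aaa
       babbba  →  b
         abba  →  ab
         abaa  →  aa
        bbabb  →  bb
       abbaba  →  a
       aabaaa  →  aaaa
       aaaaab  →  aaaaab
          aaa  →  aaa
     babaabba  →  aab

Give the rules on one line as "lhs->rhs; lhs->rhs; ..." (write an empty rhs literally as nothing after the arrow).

ba->; bab->

  | abbaabaa => ababaa => aaa
  | aabaa => aaa
  | babbba => bba => b
  | abba => ab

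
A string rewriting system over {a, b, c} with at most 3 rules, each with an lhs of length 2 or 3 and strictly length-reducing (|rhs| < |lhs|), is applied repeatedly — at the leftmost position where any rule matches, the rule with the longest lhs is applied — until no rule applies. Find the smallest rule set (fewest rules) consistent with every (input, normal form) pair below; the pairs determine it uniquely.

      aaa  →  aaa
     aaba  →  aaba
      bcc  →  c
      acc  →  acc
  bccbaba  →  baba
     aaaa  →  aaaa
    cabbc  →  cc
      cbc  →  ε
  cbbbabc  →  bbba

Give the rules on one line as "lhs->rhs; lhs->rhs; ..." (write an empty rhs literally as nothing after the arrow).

  | aaa
  | aaba
  | bcc => c
  | acc

abb->; bc->; cb->b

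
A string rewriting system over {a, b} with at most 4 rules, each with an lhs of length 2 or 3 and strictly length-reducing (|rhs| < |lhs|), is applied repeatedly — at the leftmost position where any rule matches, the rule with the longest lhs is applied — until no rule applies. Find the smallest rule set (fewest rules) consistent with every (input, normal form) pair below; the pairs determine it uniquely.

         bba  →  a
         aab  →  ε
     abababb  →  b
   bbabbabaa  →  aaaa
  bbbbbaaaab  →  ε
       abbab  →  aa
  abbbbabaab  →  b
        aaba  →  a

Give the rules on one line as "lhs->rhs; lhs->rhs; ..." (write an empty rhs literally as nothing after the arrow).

  | bba => a
  | aab => bb => ε
  | abababb => ababb => abb => b
  | bbabbabaa => abbabaa => babaa => aaaa

aab->bb; ab->; bab->aa; bb->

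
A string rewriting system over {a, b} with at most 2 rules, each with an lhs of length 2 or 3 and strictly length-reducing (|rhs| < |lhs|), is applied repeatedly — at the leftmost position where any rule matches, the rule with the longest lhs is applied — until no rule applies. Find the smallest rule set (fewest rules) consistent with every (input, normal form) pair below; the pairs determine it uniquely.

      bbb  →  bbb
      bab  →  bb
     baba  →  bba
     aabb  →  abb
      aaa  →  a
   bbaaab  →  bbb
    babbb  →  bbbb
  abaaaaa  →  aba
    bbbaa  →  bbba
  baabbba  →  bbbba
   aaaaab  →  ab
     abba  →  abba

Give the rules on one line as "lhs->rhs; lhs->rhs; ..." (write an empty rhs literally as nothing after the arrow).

  | bbb
  | bab => bb
  | baba => bba
  | aabb => abb

aa->a; bab->bb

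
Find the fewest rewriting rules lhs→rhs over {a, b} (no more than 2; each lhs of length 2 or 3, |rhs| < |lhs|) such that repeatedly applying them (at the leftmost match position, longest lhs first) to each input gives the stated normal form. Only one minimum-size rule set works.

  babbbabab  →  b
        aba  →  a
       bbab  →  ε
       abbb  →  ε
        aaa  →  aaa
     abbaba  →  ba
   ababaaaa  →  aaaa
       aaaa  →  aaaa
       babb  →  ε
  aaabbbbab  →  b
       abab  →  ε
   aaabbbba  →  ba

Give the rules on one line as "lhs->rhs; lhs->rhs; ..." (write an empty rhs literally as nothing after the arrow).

ab->; bb->

  | babbbabab => bbbabab => babab => bab => b
  | aba => a
  | bbab => ab => ε
  | abbb => bb => ε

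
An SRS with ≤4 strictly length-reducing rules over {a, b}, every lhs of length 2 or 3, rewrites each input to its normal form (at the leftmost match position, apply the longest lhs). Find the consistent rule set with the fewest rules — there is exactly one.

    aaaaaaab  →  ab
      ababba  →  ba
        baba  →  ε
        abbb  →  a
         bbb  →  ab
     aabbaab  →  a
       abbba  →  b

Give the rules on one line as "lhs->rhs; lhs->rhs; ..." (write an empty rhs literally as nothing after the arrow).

aa->b; aaa->; bab->aa; bb->a

  | aaaaaaab => aaaab => ab
  | ababba => aaaba => ba
  | baba => aaa => ε
  | abbb => aab => bb => a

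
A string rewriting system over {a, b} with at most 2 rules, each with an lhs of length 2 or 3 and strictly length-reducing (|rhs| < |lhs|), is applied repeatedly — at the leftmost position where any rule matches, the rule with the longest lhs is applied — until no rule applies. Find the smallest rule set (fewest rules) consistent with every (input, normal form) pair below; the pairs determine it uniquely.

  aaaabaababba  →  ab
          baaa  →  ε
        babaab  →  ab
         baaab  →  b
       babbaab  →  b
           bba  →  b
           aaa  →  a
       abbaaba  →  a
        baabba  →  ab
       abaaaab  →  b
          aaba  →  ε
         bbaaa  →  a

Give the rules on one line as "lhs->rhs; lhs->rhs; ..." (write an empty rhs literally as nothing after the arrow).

aa->; ba->

  | aaaabaababba => aabaababba => baababba => ababba => abba => ab
  | baaa => aa => ε
  | babaab => baab => ab
  | baaab => aab => b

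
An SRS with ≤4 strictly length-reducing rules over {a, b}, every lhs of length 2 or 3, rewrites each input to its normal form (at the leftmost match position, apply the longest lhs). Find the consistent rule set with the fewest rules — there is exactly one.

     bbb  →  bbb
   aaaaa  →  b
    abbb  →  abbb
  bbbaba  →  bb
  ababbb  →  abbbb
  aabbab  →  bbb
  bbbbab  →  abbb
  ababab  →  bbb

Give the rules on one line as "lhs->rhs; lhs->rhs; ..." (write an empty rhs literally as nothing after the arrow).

  | bbb
  | aaaaa => baaa => baa => ba => b
  | abbb
  | bbbaba => babba => bbba => bab => bb

aa->b; ba->b; bba->ab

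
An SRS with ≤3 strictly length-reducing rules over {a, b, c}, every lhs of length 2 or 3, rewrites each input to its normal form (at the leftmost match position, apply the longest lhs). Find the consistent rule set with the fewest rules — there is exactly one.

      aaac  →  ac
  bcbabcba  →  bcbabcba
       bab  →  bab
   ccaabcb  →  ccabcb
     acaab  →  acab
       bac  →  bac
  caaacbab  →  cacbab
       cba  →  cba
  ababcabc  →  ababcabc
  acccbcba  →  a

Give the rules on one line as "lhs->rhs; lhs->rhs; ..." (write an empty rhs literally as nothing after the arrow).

aa->a; ccb->

  | aaac => aac => ac
  | bcbabcba
  | bab
  | ccaabcb => ccabcb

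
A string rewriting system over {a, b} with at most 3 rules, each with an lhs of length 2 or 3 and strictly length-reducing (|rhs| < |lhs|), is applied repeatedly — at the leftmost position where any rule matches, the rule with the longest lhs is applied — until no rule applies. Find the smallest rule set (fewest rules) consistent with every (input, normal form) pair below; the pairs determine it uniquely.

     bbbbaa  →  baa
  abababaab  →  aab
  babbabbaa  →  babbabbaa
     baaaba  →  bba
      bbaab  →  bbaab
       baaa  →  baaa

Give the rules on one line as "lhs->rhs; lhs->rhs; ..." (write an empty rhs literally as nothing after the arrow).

  | bbbbaa => baa
  | abababaab => bababaab => bbabaab => bbbaab => aab
  | babbabbaa
  | baaaba => baaba => baba => bba

aba->ba; bbb->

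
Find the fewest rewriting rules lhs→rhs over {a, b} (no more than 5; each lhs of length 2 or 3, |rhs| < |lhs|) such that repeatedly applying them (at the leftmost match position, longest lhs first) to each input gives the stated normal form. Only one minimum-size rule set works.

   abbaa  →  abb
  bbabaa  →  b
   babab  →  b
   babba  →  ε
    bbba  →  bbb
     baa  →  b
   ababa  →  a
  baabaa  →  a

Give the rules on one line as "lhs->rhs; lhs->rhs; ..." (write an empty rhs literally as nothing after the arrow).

  | abbaa => abba => abb
  | bbabaa => baaaa => baaa => baa => ba => b
  | babab => aaab => b
  | babba => aaba => aaa => ε

aaa->; aab->aa; ba->b; bab->aa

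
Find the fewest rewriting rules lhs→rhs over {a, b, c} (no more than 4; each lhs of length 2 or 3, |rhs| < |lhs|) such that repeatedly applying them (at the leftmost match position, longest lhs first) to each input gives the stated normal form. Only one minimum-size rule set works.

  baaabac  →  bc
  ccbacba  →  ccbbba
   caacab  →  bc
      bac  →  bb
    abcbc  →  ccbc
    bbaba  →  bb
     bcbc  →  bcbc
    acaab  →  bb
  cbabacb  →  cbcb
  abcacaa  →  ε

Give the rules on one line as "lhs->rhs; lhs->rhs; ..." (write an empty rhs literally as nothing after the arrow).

  | baaabac => baacac => babac => bcac => bc
  | ccbacba => ccbbba
  | caacab => acab => bab => bc
  | bac => bb

ab->c; ac->b; ca->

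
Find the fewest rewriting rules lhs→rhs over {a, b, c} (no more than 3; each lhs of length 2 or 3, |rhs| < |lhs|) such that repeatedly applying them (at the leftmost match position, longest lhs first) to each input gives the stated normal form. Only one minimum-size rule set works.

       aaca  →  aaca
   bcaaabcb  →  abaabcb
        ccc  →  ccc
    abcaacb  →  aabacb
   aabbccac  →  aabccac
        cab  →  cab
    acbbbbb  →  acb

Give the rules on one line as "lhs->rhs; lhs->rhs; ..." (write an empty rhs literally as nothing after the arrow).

bb->b; bca->ab

  | aaca
  | bcaaabcb => abaabcb
  | ccc
  | abcaacb => aabacb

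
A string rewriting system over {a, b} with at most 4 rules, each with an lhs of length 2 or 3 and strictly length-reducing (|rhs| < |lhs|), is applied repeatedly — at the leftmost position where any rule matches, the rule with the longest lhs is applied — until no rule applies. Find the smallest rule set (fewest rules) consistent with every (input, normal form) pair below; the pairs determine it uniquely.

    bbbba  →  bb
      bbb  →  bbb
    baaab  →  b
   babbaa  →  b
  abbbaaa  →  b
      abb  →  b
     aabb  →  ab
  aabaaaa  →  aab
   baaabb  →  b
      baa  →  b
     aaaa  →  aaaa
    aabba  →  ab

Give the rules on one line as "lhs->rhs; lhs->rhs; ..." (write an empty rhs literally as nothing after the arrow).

  | bbbba => bb
  | bbb
  | baaab => baab => bab => ba => b
  | babbaa => babaa => baaa => baa => ba => b

abb->ba; ba->b; bab->ba; bba->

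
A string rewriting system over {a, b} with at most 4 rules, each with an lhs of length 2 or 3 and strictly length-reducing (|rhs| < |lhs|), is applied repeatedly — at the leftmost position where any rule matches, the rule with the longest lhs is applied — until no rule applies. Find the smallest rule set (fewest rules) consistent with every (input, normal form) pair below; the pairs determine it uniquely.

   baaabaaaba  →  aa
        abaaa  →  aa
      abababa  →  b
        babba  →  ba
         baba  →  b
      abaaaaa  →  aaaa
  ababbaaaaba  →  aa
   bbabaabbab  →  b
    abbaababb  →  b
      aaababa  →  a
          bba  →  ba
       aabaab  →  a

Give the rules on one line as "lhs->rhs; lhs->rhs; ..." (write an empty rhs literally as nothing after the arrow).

  | baaabaaaba => aabaaaba => aaaba => aa
  | abaaa => aa
  | abababa => baba => b
  | babba => bba => ba

ab->; aba->; baa->a; bb->b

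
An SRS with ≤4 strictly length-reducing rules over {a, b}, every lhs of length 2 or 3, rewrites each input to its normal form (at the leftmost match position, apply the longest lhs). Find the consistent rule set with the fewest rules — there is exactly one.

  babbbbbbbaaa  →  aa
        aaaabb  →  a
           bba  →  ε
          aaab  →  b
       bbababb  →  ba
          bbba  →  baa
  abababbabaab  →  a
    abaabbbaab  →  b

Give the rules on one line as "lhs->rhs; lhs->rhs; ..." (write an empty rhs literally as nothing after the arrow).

ab->b; bb->a; bba->; bbb->ba

  | babbbbbbbaaa => bbbbbbbbaaa => babbbbbaaa => bbbbbbaaa => babbbaaa => bbbbaaa => babaaa => bbaaa => aa
  | aaaabb => aaabb => aabb => abb => bb => a
  | bba => ε
  | aaab => aab => ab => b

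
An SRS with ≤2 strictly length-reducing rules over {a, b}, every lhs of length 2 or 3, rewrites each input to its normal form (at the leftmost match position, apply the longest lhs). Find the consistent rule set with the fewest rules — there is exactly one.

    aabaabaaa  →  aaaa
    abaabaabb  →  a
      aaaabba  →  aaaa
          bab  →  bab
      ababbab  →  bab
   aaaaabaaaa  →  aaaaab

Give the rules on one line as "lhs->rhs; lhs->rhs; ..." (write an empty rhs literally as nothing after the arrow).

aba->ab; abb->

  | aabaabaaa => aababaaa => aabbaaa => aaaa
  | abaabaabb => ababaabb => abbaabb => aabb => a
  | aaaabba => aaaa
  | bab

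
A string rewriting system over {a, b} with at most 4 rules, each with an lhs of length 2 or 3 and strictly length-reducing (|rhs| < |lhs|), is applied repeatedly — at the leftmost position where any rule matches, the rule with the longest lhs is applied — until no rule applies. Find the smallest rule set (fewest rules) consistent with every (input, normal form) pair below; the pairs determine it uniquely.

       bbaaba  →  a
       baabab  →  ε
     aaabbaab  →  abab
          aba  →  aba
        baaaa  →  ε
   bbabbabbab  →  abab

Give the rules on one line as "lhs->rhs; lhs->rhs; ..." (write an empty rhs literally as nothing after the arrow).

aa->b; baa->ab; bb->; bbb->ab

  | bbaaba => aaba => bba => a
  | baabab => abbab => aab => bb => ε
  | aaabbaab => babbaab => baaab => abab
  | aba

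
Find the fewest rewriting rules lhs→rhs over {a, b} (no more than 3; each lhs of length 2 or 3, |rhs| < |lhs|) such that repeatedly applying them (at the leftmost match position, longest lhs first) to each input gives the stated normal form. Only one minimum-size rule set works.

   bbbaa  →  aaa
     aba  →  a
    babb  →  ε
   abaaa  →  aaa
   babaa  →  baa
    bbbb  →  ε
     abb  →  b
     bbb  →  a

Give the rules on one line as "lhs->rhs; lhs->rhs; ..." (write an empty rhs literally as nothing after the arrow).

  | bbbaa => aaa
  | aba => a
  | babb => bb => ε
  | abaaa => aaa

ab->; bb->; bbb->a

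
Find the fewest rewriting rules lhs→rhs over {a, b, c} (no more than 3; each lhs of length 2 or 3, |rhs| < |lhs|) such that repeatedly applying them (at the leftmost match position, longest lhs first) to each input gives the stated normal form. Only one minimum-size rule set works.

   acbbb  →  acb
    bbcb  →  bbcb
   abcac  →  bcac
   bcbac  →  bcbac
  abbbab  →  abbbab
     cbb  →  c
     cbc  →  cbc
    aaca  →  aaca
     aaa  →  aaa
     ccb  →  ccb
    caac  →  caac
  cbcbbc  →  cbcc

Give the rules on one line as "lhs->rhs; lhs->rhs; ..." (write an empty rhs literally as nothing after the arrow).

abc->bc; cbb->c

  | acbbb => acb
  | bbcb
  | abcac => bcac
  | bcbac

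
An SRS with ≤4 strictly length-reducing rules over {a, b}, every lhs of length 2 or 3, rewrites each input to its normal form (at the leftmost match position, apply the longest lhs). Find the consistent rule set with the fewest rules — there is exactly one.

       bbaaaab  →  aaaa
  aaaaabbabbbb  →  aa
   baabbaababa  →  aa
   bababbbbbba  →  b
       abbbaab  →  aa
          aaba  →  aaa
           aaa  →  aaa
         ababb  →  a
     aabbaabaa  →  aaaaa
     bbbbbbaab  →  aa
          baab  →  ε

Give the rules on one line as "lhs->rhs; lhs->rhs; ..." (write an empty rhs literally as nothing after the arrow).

ab->a; abb->b; ba->b; bb->

  | bbaaaab => aaaab => aaaa
  | aaaaabbabbbb => aaaababbbb => aaaaabbbb => aaaabbb => aaabb => aab => aa
  | baabbaababa => babbaababa => bbbaababa => baababa => bababa => bbaba => aba => aa
  | bababbbbbba => bbabbbbbba => abbbbbba => bbbbba => bbba => ba => b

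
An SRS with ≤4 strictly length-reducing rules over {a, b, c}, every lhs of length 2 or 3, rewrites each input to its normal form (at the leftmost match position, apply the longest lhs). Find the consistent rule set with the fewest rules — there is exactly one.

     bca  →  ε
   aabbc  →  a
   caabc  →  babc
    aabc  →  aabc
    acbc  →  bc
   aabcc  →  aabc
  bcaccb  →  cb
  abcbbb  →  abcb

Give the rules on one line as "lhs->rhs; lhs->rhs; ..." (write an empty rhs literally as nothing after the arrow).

  | bca => bb => ε
  | aabbc => aac => a
  | caabc => babc
  | aabc

ac->; bb->; ca->b; cc->c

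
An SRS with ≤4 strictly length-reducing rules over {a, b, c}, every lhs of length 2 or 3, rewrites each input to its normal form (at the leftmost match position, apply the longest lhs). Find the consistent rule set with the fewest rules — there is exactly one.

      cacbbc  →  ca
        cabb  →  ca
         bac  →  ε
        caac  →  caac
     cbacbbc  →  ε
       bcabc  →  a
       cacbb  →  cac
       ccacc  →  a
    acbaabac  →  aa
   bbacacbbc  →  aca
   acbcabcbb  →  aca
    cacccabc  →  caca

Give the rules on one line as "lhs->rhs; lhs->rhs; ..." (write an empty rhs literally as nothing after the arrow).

  | cacbbc => cacc => ca
  | cabb => ca
  | bac => cc => ε
  | caac

ba->c; bb->; bc->; cc->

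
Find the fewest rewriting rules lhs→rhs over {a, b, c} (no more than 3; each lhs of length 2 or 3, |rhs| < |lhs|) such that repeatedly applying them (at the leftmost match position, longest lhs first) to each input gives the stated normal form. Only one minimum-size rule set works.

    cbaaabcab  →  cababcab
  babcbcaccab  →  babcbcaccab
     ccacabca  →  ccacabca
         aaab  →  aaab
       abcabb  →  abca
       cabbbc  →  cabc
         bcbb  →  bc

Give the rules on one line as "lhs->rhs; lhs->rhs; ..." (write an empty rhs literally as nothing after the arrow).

  | cbaaabcab => cababcab
  | babcbcaccab
  | ccacabca
  | aaab

baa->ab; bb->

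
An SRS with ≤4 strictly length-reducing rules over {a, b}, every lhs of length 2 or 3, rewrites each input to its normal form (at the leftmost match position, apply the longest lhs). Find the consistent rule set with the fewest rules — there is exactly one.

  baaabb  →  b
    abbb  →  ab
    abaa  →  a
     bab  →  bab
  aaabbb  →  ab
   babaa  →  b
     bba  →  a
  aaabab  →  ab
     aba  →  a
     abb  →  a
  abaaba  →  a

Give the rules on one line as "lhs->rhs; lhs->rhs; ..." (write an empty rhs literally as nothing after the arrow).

aa->a; aba->a; baa->b; bb->a

  | baaabb => babb => baa => b
  | abbb => aab => ab
  | abaa => aa => a
  | bab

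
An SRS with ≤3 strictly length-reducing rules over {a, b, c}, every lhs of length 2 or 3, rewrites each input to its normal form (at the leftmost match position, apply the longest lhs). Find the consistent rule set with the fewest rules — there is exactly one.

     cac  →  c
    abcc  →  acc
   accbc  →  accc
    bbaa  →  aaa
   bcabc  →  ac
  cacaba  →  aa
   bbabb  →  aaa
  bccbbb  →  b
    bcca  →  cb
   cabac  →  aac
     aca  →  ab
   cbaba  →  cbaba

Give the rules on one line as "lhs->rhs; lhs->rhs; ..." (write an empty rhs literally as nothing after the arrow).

  | cac => bc => c
  | abcc => acc
  | accbc => accc
  | bbaa => aaa

bb->a; bc->c; ca->b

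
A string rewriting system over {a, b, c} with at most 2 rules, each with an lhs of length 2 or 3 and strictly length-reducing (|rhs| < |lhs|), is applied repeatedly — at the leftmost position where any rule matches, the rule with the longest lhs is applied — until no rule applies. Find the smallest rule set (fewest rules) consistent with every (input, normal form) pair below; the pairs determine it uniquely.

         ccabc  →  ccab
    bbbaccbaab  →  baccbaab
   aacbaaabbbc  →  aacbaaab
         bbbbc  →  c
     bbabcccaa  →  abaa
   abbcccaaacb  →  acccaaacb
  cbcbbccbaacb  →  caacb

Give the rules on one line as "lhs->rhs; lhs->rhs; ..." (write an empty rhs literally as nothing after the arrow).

bb->; bc->b

  | ccabc => ccab
  | bbbaccbaab => baccbaab
  | aacbaaabbbc => aacbaaabc => aacbaaab
  | bbbbc => bbc => c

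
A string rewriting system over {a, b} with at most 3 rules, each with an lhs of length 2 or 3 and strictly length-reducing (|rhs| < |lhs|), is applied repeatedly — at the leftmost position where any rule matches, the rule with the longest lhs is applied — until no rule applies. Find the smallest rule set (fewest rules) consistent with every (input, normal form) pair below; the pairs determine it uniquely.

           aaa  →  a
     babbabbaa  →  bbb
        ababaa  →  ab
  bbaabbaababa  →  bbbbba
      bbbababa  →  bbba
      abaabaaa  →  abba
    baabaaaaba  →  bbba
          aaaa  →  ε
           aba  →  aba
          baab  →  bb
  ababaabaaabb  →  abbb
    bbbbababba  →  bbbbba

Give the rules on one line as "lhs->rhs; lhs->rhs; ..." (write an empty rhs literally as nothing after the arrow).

aa->; bab->b

  | aaa => a
  | babbabbaa => bbabbaa => bbbaa => bbb
  | ababaa => abaa => ab
  | bbaabbaababa => bbbbaababa => bbbbbaba => bbbbba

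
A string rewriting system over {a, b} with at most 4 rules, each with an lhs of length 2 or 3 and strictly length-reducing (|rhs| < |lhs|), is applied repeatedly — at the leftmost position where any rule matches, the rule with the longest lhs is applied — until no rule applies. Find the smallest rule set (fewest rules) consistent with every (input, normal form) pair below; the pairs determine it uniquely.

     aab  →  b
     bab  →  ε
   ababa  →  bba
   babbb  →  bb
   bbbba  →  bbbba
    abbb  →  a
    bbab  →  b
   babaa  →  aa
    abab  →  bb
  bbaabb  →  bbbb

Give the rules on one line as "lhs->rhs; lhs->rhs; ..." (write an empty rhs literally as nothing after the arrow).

  | aab => b
  | bab => ε
  | ababa => bba
  | babbb => bb

aab->b; ab->a; aba->b; bab->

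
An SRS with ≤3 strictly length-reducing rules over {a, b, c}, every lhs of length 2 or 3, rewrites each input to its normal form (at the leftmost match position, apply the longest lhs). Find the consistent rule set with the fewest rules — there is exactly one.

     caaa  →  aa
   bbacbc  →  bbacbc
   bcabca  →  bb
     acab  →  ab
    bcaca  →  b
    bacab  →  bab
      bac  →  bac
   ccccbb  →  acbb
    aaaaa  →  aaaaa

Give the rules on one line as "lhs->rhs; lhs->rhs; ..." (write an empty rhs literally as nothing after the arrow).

ca->; ccc->a

  | caaa => aa
  | bbacbc
  | bcabca => bbca => bb
  | acab => ab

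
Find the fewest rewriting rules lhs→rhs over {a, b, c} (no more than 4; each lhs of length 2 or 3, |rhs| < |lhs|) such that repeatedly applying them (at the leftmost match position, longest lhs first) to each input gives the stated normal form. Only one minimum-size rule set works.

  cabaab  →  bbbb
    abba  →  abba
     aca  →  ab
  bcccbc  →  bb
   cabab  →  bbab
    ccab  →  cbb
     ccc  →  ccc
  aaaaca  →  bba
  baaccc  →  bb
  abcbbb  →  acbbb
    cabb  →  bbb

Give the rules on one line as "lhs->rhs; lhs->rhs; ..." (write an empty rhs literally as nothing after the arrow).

  | cabaab => bbaab => bbbb
  | abba
  | aca => ab
  | bcccbc => bccbc => bcbc => bbc => bb

aa->b; abc->ac; bc->b; ca->b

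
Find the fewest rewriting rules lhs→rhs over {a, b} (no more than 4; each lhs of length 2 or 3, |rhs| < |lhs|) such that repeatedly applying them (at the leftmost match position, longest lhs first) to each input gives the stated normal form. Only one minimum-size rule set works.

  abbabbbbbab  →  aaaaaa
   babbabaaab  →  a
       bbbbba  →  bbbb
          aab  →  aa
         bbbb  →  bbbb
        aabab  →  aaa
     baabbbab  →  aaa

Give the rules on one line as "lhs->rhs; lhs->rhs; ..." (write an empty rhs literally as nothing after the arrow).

  | abbabbbbbab => aaabbbbbab => aaaabbbab => aaaaabab => aaaaaab => aaaaaa
  | babbabaaab => bbabaaab => bbaaab => baab => ab => a
  | bbbbba => bbbb
  | aab => aa

ab->a; abb->aa; ba->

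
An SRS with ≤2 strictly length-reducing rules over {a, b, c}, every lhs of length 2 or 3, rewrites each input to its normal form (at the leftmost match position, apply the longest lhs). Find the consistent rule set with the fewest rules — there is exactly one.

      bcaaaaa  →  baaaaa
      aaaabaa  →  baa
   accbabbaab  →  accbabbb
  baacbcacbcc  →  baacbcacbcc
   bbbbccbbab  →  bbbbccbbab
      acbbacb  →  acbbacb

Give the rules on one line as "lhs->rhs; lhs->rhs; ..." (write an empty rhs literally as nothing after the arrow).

  | bcaaaaa => baaaaa
  | aaaabaa => aabaa => baa
  | accbabbaab => accbabbb
  | baacbcacbcc

aab->b; caa->aa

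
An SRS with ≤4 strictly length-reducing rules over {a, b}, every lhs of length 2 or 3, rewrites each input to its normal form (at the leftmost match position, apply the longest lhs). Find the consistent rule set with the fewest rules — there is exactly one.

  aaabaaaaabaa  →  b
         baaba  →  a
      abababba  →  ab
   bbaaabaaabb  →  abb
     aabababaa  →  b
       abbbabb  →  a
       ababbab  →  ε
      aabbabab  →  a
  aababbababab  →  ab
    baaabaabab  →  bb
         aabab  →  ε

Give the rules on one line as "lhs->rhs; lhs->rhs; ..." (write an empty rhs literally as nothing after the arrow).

  | aaabaaaaabaa => abaaaaabaa => aaaaabaa => aaabaa => abaa => aa => b
  | baaba => aba => a
  | abababba => aaabba => abba => ab
  | bbaaabaaabb => baabaaabb => abaaabb => aaabb => abb

aa->b; aaa->a; ba->; bab->a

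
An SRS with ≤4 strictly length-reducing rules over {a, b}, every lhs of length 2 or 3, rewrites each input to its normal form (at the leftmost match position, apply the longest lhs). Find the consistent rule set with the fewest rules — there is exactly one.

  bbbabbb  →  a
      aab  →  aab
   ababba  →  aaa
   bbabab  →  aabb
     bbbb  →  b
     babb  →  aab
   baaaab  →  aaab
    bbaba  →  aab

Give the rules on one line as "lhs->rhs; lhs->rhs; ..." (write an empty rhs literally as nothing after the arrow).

ba->; bab->aa; bba->ab; bbb->

  | bbbabbb => abbb => a
  | aab
  | ababba => aaaba => aaa
  | bbabab => abbab => aabb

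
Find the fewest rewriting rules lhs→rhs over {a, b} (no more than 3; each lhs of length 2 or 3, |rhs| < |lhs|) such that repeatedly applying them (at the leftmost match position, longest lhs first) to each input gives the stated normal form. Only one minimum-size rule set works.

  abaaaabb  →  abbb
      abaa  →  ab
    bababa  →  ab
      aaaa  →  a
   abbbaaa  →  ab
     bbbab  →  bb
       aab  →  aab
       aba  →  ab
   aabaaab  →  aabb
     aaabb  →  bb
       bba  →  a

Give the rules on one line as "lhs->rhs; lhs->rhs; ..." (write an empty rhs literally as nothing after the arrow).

aaa->; ba->b; bba->a

  | abaaaabb => abaaabb => abaabb => ababb => abbb
  | abaa => aba => ab
  | bababa => bbaba => aba => ab
  | aaaa => a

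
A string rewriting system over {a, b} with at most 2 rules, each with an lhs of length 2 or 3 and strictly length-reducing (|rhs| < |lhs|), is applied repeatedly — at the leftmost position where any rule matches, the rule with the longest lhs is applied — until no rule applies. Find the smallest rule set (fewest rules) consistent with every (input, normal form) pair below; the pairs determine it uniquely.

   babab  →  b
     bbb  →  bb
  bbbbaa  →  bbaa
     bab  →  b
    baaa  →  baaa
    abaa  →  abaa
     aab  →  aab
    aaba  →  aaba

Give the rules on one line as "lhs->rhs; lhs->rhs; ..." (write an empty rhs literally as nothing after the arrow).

bab->b; bbb->bb

  | babab => bab => b
  | bbb => bb
  | bbbbaa => bbbaa => bbaa
  | bab => b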